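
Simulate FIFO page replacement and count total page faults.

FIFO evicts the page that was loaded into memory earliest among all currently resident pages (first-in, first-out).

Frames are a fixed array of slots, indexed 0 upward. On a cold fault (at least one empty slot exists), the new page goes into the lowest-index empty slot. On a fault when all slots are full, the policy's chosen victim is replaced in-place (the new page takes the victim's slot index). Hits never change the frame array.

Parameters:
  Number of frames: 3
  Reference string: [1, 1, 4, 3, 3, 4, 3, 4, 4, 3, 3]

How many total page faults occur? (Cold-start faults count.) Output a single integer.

Answer: 3

Derivation:
Step 0: ref 1 → FAULT, frames=[1,-,-]
Step 1: ref 1 → HIT, frames=[1,-,-]
Step 2: ref 4 → FAULT, frames=[1,4,-]
Step 3: ref 3 → FAULT, frames=[1,4,3]
Step 4: ref 3 → HIT, frames=[1,4,3]
Step 5: ref 4 → HIT, frames=[1,4,3]
Step 6: ref 3 → HIT, frames=[1,4,3]
Step 7: ref 4 → HIT, frames=[1,4,3]
Step 8: ref 4 → HIT, frames=[1,4,3]
Step 9: ref 3 → HIT, frames=[1,4,3]
Step 10: ref 3 → HIT, frames=[1,4,3]
Total faults: 3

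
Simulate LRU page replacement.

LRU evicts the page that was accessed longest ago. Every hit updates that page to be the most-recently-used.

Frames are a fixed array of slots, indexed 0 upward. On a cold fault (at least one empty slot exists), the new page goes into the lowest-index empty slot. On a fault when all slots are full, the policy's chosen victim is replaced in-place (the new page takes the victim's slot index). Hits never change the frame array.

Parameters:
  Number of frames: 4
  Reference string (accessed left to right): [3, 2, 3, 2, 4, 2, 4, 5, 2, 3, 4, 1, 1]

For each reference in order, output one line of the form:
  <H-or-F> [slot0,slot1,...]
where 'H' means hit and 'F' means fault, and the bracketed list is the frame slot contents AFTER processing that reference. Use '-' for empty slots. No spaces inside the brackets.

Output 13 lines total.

F [3,-,-,-]
F [3,2,-,-]
H [3,2,-,-]
H [3,2,-,-]
F [3,2,4,-]
H [3,2,4,-]
H [3,2,4,-]
F [3,2,4,5]
H [3,2,4,5]
H [3,2,4,5]
H [3,2,4,5]
F [3,2,4,1]
H [3,2,4,1]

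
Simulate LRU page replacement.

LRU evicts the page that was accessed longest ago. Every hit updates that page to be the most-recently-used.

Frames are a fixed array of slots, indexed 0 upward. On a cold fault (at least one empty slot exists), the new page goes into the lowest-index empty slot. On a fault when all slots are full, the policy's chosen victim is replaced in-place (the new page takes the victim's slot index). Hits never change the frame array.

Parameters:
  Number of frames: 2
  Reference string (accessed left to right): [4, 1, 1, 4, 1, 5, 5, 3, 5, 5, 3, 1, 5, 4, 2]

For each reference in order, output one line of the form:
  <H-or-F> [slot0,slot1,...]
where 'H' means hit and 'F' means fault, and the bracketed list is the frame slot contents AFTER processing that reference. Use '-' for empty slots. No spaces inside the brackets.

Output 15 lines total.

F [4,-]
F [4,1]
H [4,1]
H [4,1]
H [4,1]
F [5,1]
H [5,1]
F [5,3]
H [5,3]
H [5,3]
H [5,3]
F [1,3]
F [1,5]
F [4,5]
F [4,2]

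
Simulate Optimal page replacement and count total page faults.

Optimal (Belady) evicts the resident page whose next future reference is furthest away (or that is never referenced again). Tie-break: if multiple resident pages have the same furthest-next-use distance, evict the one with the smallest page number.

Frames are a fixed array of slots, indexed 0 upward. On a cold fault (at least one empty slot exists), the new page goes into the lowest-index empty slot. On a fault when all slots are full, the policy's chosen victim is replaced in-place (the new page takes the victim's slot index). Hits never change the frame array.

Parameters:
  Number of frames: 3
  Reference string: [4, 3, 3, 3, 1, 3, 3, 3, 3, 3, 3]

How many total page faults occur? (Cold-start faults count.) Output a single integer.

Answer: 3

Derivation:
Step 0: ref 4 → FAULT, frames=[4,-,-]
Step 1: ref 3 → FAULT, frames=[4,3,-]
Step 2: ref 3 → HIT, frames=[4,3,-]
Step 3: ref 3 → HIT, frames=[4,3,-]
Step 4: ref 1 → FAULT, frames=[4,3,1]
Step 5: ref 3 → HIT, frames=[4,3,1]
Step 6: ref 3 → HIT, frames=[4,3,1]
Step 7: ref 3 → HIT, frames=[4,3,1]
Step 8: ref 3 → HIT, frames=[4,3,1]
Step 9: ref 3 → HIT, frames=[4,3,1]
Step 10: ref 3 → HIT, frames=[4,3,1]
Total faults: 3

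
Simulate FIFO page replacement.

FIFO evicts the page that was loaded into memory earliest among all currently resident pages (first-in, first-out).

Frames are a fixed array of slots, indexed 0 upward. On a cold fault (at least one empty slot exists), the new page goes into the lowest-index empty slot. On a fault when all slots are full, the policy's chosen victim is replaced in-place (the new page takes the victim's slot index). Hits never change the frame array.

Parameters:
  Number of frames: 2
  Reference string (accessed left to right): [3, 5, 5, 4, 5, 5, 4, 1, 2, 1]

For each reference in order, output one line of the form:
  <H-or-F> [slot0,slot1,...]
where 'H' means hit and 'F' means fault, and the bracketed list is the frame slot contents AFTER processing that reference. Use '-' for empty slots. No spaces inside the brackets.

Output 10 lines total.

F [3,-]
F [3,5]
H [3,5]
F [4,5]
H [4,5]
H [4,5]
H [4,5]
F [4,1]
F [2,1]
H [2,1]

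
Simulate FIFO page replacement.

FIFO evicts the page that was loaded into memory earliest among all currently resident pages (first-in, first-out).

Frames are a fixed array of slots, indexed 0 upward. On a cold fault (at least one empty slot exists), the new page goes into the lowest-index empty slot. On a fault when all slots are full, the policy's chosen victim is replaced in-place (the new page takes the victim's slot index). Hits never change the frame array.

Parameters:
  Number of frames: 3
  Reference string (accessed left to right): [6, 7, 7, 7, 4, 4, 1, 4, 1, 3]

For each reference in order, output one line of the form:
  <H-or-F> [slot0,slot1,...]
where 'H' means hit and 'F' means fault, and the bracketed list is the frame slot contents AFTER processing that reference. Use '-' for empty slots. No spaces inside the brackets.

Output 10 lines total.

F [6,-,-]
F [6,7,-]
H [6,7,-]
H [6,7,-]
F [6,7,4]
H [6,7,4]
F [1,7,4]
H [1,7,4]
H [1,7,4]
F [1,3,4]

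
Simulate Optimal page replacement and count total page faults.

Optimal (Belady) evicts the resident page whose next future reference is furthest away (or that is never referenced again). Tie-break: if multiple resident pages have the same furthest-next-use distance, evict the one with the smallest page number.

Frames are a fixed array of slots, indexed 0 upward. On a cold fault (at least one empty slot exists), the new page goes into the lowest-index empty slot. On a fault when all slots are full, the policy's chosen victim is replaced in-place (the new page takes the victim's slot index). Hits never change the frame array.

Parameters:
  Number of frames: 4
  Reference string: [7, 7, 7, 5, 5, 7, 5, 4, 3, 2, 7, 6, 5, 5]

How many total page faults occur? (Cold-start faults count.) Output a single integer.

Step 0: ref 7 → FAULT, frames=[7,-,-,-]
Step 1: ref 7 → HIT, frames=[7,-,-,-]
Step 2: ref 7 → HIT, frames=[7,-,-,-]
Step 3: ref 5 → FAULT, frames=[7,5,-,-]
Step 4: ref 5 → HIT, frames=[7,5,-,-]
Step 5: ref 7 → HIT, frames=[7,5,-,-]
Step 6: ref 5 → HIT, frames=[7,5,-,-]
Step 7: ref 4 → FAULT, frames=[7,5,4,-]
Step 8: ref 3 → FAULT, frames=[7,5,4,3]
Step 9: ref 2 → FAULT (evict 3), frames=[7,5,4,2]
Step 10: ref 7 → HIT, frames=[7,5,4,2]
Step 11: ref 6 → FAULT (evict 2), frames=[7,5,4,6]
Step 12: ref 5 → HIT, frames=[7,5,4,6]
Step 13: ref 5 → HIT, frames=[7,5,4,6]
Total faults: 6

Answer: 6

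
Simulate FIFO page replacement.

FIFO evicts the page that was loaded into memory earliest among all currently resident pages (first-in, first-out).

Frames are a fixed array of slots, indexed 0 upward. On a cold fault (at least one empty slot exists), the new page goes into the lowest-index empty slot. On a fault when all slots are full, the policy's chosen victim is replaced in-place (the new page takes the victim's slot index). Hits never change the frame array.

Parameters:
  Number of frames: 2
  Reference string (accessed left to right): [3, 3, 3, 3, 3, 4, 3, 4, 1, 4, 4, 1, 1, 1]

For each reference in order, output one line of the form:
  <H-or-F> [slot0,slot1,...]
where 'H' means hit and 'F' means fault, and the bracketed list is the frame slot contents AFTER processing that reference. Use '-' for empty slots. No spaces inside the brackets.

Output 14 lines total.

F [3,-]
H [3,-]
H [3,-]
H [3,-]
H [3,-]
F [3,4]
H [3,4]
H [3,4]
F [1,4]
H [1,4]
H [1,4]
H [1,4]
H [1,4]
H [1,4]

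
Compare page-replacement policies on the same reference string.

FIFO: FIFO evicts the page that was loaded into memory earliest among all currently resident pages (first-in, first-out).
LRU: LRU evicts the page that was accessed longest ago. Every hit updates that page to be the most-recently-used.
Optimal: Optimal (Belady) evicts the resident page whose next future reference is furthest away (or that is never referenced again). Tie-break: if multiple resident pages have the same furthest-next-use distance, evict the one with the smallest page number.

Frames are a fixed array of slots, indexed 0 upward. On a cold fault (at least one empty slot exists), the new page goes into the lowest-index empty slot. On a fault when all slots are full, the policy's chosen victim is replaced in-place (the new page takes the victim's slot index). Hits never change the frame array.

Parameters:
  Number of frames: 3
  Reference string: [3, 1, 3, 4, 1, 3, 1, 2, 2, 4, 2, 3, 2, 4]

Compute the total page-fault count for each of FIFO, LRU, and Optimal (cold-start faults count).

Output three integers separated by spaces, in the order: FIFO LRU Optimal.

Answer: 5 6 4

Derivation:
--- FIFO ---
  step 0: ref 3 -> FAULT, frames=[3,-,-] (faults so far: 1)
  step 1: ref 1 -> FAULT, frames=[3,1,-] (faults so far: 2)
  step 2: ref 3 -> HIT, frames=[3,1,-] (faults so far: 2)
  step 3: ref 4 -> FAULT, frames=[3,1,4] (faults so far: 3)
  step 4: ref 1 -> HIT, frames=[3,1,4] (faults so far: 3)
  step 5: ref 3 -> HIT, frames=[3,1,4] (faults so far: 3)
  step 6: ref 1 -> HIT, frames=[3,1,4] (faults so far: 3)
  step 7: ref 2 -> FAULT, evict 3, frames=[2,1,4] (faults so far: 4)
  step 8: ref 2 -> HIT, frames=[2,1,4] (faults so far: 4)
  step 9: ref 4 -> HIT, frames=[2,1,4] (faults so far: 4)
  step 10: ref 2 -> HIT, frames=[2,1,4] (faults so far: 4)
  step 11: ref 3 -> FAULT, evict 1, frames=[2,3,4] (faults so far: 5)
  step 12: ref 2 -> HIT, frames=[2,3,4] (faults so far: 5)
  step 13: ref 4 -> HIT, frames=[2,3,4] (faults so far: 5)
  FIFO total faults: 5
--- LRU ---
  step 0: ref 3 -> FAULT, frames=[3,-,-] (faults so far: 1)
  step 1: ref 1 -> FAULT, frames=[3,1,-] (faults so far: 2)
  step 2: ref 3 -> HIT, frames=[3,1,-] (faults so far: 2)
  step 3: ref 4 -> FAULT, frames=[3,1,4] (faults so far: 3)
  step 4: ref 1 -> HIT, frames=[3,1,4] (faults so far: 3)
  step 5: ref 3 -> HIT, frames=[3,1,4] (faults so far: 3)
  step 6: ref 1 -> HIT, frames=[3,1,4] (faults so far: 3)
  step 7: ref 2 -> FAULT, evict 4, frames=[3,1,2] (faults so far: 4)
  step 8: ref 2 -> HIT, frames=[3,1,2] (faults so far: 4)
  step 9: ref 4 -> FAULT, evict 3, frames=[4,1,2] (faults so far: 5)
  step 10: ref 2 -> HIT, frames=[4,1,2] (faults so far: 5)
  step 11: ref 3 -> FAULT, evict 1, frames=[4,3,2] (faults so far: 6)
  step 12: ref 2 -> HIT, frames=[4,3,2] (faults so far: 6)
  step 13: ref 4 -> HIT, frames=[4,3,2] (faults so far: 6)
  LRU total faults: 6
--- Optimal ---
  step 0: ref 3 -> FAULT, frames=[3,-,-] (faults so far: 1)
  step 1: ref 1 -> FAULT, frames=[3,1,-] (faults so far: 2)
  step 2: ref 3 -> HIT, frames=[3,1,-] (faults so far: 2)
  step 3: ref 4 -> FAULT, frames=[3,1,4] (faults so far: 3)
  step 4: ref 1 -> HIT, frames=[3,1,4] (faults so far: 3)
  step 5: ref 3 -> HIT, frames=[3,1,4] (faults so far: 3)
  step 6: ref 1 -> HIT, frames=[3,1,4] (faults so far: 3)
  step 7: ref 2 -> FAULT, evict 1, frames=[3,2,4] (faults so far: 4)
  step 8: ref 2 -> HIT, frames=[3,2,4] (faults so far: 4)
  step 9: ref 4 -> HIT, frames=[3,2,4] (faults so far: 4)
  step 10: ref 2 -> HIT, frames=[3,2,4] (faults so far: 4)
  step 11: ref 3 -> HIT, frames=[3,2,4] (faults so far: 4)
  step 12: ref 2 -> HIT, frames=[3,2,4] (faults so far: 4)
  step 13: ref 4 -> HIT, frames=[3,2,4] (faults so far: 4)
  Optimal total faults: 4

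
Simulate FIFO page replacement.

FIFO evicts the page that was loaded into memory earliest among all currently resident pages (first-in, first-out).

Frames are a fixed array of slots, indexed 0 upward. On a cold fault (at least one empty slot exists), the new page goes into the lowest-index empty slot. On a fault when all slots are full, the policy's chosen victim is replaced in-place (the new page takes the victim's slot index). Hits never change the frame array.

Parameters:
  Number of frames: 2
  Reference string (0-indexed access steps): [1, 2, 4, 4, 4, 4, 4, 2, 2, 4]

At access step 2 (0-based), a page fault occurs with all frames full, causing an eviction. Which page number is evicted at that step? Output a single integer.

Answer: 1

Derivation:
Step 0: ref 1 -> FAULT, frames=[1,-]
Step 1: ref 2 -> FAULT, frames=[1,2]
Step 2: ref 4 -> FAULT, evict 1, frames=[4,2]
At step 2: evicted page 1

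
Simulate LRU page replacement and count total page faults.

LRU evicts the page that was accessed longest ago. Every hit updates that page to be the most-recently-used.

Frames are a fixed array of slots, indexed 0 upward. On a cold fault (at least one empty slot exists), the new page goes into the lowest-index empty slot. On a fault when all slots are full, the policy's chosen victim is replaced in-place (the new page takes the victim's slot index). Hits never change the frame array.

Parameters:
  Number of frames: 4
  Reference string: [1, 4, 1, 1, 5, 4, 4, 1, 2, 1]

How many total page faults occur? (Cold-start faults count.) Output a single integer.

Step 0: ref 1 → FAULT, frames=[1,-,-,-]
Step 1: ref 4 → FAULT, frames=[1,4,-,-]
Step 2: ref 1 → HIT, frames=[1,4,-,-]
Step 3: ref 1 → HIT, frames=[1,4,-,-]
Step 4: ref 5 → FAULT, frames=[1,4,5,-]
Step 5: ref 4 → HIT, frames=[1,4,5,-]
Step 6: ref 4 → HIT, frames=[1,4,5,-]
Step 7: ref 1 → HIT, frames=[1,4,5,-]
Step 8: ref 2 → FAULT, frames=[1,4,5,2]
Step 9: ref 1 → HIT, frames=[1,4,5,2]
Total faults: 4

Answer: 4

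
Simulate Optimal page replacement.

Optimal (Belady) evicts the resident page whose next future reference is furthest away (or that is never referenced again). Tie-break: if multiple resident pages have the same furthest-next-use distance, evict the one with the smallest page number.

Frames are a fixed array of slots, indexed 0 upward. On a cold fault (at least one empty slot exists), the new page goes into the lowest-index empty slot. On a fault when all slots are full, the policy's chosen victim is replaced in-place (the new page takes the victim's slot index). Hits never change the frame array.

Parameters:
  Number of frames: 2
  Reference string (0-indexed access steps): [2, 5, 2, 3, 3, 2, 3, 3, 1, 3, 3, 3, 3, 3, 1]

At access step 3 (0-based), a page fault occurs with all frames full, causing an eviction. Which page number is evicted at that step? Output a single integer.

Step 0: ref 2 -> FAULT, frames=[2,-]
Step 1: ref 5 -> FAULT, frames=[2,5]
Step 2: ref 2 -> HIT, frames=[2,5]
Step 3: ref 3 -> FAULT, evict 5, frames=[2,3]
At step 3: evicted page 5

Answer: 5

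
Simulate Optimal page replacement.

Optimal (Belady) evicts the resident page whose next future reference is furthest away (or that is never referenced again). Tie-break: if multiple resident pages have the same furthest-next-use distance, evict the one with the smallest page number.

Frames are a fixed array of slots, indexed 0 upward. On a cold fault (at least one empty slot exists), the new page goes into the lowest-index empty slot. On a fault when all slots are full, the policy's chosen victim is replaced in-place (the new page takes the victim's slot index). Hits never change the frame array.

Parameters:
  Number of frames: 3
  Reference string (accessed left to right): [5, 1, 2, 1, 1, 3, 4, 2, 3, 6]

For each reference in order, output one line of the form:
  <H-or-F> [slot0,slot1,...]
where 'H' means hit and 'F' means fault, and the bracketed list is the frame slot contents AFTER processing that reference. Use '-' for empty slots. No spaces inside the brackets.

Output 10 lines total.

F [5,-,-]
F [5,1,-]
F [5,1,2]
H [5,1,2]
H [5,1,2]
F [5,3,2]
F [4,3,2]
H [4,3,2]
H [4,3,2]
F [4,3,6]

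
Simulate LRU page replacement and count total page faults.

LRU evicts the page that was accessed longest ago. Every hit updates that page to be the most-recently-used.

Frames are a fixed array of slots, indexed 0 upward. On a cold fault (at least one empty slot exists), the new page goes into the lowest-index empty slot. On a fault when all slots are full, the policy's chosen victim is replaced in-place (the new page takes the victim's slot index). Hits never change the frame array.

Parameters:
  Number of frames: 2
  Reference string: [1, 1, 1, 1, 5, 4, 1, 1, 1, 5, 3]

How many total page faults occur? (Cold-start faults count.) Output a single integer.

Step 0: ref 1 → FAULT, frames=[1,-]
Step 1: ref 1 → HIT, frames=[1,-]
Step 2: ref 1 → HIT, frames=[1,-]
Step 3: ref 1 → HIT, frames=[1,-]
Step 4: ref 5 → FAULT, frames=[1,5]
Step 5: ref 4 → FAULT (evict 1), frames=[4,5]
Step 6: ref 1 → FAULT (evict 5), frames=[4,1]
Step 7: ref 1 → HIT, frames=[4,1]
Step 8: ref 1 → HIT, frames=[4,1]
Step 9: ref 5 → FAULT (evict 4), frames=[5,1]
Step 10: ref 3 → FAULT (evict 1), frames=[5,3]
Total faults: 6

Answer: 6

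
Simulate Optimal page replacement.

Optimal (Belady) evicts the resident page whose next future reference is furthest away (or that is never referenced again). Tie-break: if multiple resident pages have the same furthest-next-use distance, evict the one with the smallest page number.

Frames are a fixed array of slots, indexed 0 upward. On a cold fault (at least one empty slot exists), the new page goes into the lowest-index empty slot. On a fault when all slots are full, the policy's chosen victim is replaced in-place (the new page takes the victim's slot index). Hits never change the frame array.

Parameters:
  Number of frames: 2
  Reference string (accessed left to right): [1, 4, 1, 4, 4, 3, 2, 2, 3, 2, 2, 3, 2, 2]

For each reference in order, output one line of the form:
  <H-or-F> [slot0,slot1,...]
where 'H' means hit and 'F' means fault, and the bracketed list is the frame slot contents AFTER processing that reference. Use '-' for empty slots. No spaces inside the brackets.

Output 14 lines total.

F [1,-]
F [1,4]
H [1,4]
H [1,4]
H [1,4]
F [3,4]
F [3,2]
H [3,2]
H [3,2]
H [3,2]
H [3,2]
H [3,2]
H [3,2]
H [3,2]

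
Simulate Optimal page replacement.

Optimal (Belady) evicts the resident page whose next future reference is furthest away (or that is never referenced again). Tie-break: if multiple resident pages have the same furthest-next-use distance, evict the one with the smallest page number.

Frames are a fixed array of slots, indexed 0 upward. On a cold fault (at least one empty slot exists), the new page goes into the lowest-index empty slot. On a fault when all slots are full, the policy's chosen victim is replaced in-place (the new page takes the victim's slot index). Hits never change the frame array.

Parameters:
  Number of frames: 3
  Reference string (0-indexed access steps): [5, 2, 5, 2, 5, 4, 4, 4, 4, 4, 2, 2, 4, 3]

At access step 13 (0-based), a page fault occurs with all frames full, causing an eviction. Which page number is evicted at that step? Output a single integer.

Answer: 2

Derivation:
Step 0: ref 5 -> FAULT, frames=[5,-,-]
Step 1: ref 2 -> FAULT, frames=[5,2,-]
Step 2: ref 5 -> HIT, frames=[5,2,-]
Step 3: ref 2 -> HIT, frames=[5,2,-]
Step 4: ref 5 -> HIT, frames=[5,2,-]
Step 5: ref 4 -> FAULT, frames=[5,2,4]
Step 6: ref 4 -> HIT, frames=[5,2,4]
Step 7: ref 4 -> HIT, frames=[5,2,4]
Step 8: ref 4 -> HIT, frames=[5,2,4]
Step 9: ref 4 -> HIT, frames=[5,2,4]
Step 10: ref 2 -> HIT, frames=[5,2,4]
Step 11: ref 2 -> HIT, frames=[5,2,4]
Step 12: ref 4 -> HIT, frames=[5,2,4]
Step 13: ref 3 -> FAULT, evict 2, frames=[5,3,4]
At step 13: evicted page 2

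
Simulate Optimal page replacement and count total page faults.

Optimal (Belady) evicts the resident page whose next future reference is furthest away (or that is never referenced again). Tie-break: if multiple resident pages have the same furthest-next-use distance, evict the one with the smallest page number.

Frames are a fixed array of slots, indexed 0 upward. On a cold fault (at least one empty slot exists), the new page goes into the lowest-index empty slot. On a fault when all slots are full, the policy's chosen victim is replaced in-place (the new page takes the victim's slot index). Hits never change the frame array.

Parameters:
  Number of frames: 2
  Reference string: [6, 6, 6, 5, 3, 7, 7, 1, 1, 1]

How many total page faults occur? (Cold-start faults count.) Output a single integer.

Step 0: ref 6 → FAULT, frames=[6,-]
Step 1: ref 6 → HIT, frames=[6,-]
Step 2: ref 6 → HIT, frames=[6,-]
Step 3: ref 5 → FAULT, frames=[6,5]
Step 4: ref 3 → FAULT (evict 5), frames=[6,3]
Step 5: ref 7 → FAULT (evict 3), frames=[6,7]
Step 6: ref 7 → HIT, frames=[6,7]
Step 7: ref 1 → FAULT (evict 6), frames=[1,7]
Step 8: ref 1 → HIT, frames=[1,7]
Step 9: ref 1 → HIT, frames=[1,7]
Total faults: 5

Answer: 5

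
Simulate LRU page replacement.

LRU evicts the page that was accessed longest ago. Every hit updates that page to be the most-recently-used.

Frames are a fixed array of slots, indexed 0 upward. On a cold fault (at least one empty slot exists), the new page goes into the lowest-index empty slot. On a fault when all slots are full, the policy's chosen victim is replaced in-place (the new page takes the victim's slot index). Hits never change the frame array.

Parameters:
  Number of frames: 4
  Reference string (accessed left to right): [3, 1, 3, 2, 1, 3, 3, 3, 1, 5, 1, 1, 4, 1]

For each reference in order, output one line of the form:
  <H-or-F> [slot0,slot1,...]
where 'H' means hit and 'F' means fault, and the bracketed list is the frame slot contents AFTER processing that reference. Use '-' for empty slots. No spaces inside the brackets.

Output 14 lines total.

F [3,-,-,-]
F [3,1,-,-]
H [3,1,-,-]
F [3,1,2,-]
H [3,1,2,-]
H [3,1,2,-]
H [3,1,2,-]
H [3,1,2,-]
H [3,1,2,-]
F [3,1,2,5]
H [3,1,2,5]
H [3,1,2,5]
F [3,1,4,5]
H [3,1,4,5]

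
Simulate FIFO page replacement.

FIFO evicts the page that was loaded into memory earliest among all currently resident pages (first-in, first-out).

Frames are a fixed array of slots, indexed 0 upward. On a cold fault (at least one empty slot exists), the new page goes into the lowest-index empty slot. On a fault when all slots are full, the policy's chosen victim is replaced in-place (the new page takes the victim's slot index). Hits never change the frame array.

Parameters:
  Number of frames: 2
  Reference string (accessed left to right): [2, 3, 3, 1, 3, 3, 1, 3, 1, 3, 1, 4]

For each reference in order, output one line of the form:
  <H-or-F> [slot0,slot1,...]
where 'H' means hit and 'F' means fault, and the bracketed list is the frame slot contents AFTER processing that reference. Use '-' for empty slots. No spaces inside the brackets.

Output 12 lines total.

F [2,-]
F [2,3]
H [2,3]
F [1,3]
H [1,3]
H [1,3]
H [1,3]
H [1,3]
H [1,3]
H [1,3]
H [1,3]
F [1,4]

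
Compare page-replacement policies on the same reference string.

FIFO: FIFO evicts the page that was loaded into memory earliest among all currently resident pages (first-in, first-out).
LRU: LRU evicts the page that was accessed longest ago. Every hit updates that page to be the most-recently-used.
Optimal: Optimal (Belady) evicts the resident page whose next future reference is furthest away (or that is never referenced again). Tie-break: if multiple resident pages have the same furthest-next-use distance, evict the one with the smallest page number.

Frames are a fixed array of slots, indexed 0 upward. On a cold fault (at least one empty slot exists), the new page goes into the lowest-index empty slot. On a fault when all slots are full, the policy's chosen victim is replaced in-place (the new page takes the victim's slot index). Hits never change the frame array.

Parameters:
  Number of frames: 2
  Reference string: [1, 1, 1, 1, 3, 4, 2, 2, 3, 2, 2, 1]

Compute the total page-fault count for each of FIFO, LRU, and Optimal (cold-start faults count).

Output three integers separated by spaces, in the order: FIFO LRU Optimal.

--- FIFO ---
  step 0: ref 1 -> FAULT, frames=[1,-] (faults so far: 1)
  step 1: ref 1 -> HIT, frames=[1,-] (faults so far: 1)
  step 2: ref 1 -> HIT, frames=[1,-] (faults so far: 1)
  step 3: ref 1 -> HIT, frames=[1,-] (faults so far: 1)
  step 4: ref 3 -> FAULT, frames=[1,3] (faults so far: 2)
  step 5: ref 4 -> FAULT, evict 1, frames=[4,3] (faults so far: 3)
  step 6: ref 2 -> FAULT, evict 3, frames=[4,2] (faults so far: 4)
  step 7: ref 2 -> HIT, frames=[4,2] (faults so far: 4)
  step 8: ref 3 -> FAULT, evict 4, frames=[3,2] (faults so far: 5)
  step 9: ref 2 -> HIT, frames=[3,2] (faults so far: 5)
  step 10: ref 2 -> HIT, frames=[3,2] (faults so far: 5)
  step 11: ref 1 -> FAULT, evict 2, frames=[3,1] (faults so far: 6)
  FIFO total faults: 6
--- LRU ---
  step 0: ref 1 -> FAULT, frames=[1,-] (faults so far: 1)
  step 1: ref 1 -> HIT, frames=[1,-] (faults so far: 1)
  step 2: ref 1 -> HIT, frames=[1,-] (faults so far: 1)
  step 3: ref 1 -> HIT, frames=[1,-] (faults so far: 1)
  step 4: ref 3 -> FAULT, frames=[1,3] (faults so far: 2)
  step 5: ref 4 -> FAULT, evict 1, frames=[4,3] (faults so far: 3)
  step 6: ref 2 -> FAULT, evict 3, frames=[4,2] (faults so far: 4)
  step 7: ref 2 -> HIT, frames=[4,2] (faults so far: 4)
  step 8: ref 3 -> FAULT, evict 4, frames=[3,2] (faults so far: 5)
  step 9: ref 2 -> HIT, frames=[3,2] (faults so far: 5)
  step 10: ref 2 -> HIT, frames=[3,2] (faults so far: 5)
  step 11: ref 1 -> FAULT, evict 3, frames=[1,2] (faults so far: 6)
  LRU total faults: 6
--- Optimal ---
  step 0: ref 1 -> FAULT, frames=[1,-] (faults so far: 1)
  step 1: ref 1 -> HIT, frames=[1,-] (faults so far: 1)
  step 2: ref 1 -> HIT, frames=[1,-] (faults so far: 1)
  step 3: ref 1 -> HIT, frames=[1,-] (faults so far: 1)
  step 4: ref 3 -> FAULT, frames=[1,3] (faults so far: 2)
  step 5: ref 4 -> FAULT, evict 1, frames=[4,3] (faults so far: 3)
  step 6: ref 2 -> FAULT, evict 4, frames=[2,3] (faults so far: 4)
  step 7: ref 2 -> HIT, frames=[2,3] (faults so far: 4)
  step 8: ref 3 -> HIT, frames=[2,3] (faults so far: 4)
  step 9: ref 2 -> HIT, frames=[2,3] (faults so far: 4)
  step 10: ref 2 -> HIT, frames=[2,3] (faults so far: 4)
  step 11: ref 1 -> FAULT, evict 2, frames=[1,3] (faults so far: 5)
  Optimal total faults: 5

Answer: 6 6 5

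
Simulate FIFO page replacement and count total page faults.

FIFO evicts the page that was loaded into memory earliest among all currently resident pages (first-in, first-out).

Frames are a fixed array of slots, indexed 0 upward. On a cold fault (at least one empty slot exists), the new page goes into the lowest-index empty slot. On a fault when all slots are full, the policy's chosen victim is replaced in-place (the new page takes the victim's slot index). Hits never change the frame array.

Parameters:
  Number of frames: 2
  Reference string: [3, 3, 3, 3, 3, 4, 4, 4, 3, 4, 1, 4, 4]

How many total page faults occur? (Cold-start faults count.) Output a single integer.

Answer: 3

Derivation:
Step 0: ref 3 → FAULT, frames=[3,-]
Step 1: ref 3 → HIT, frames=[3,-]
Step 2: ref 3 → HIT, frames=[3,-]
Step 3: ref 3 → HIT, frames=[3,-]
Step 4: ref 3 → HIT, frames=[3,-]
Step 5: ref 4 → FAULT, frames=[3,4]
Step 6: ref 4 → HIT, frames=[3,4]
Step 7: ref 4 → HIT, frames=[3,4]
Step 8: ref 3 → HIT, frames=[3,4]
Step 9: ref 4 → HIT, frames=[3,4]
Step 10: ref 1 → FAULT (evict 3), frames=[1,4]
Step 11: ref 4 → HIT, frames=[1,4]
Step 12: ref 4 → HIT, frames=[1,4]
Total faults: 3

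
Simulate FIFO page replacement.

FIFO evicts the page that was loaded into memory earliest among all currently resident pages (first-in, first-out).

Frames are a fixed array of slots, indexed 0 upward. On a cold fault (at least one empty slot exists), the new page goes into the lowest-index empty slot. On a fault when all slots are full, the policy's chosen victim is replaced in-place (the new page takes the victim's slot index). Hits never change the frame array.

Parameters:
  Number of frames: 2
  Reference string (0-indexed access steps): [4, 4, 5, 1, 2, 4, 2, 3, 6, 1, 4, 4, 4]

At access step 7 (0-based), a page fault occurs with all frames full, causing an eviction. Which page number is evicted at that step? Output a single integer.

Answer: 2

Derivation:
Step 0: ref 4 -> FAULT, frames=[4,-]
Step 1: ref 4 -> HIT, frames=[4,-]
Step 2: ref 5 -> FAULT, frames=[4,5]
Step 3: ref 1 -> FAULT, evict 4, frames=[1,5]
Step 4: ref 2 -> FAULT, evict 5, frames=[1,2]
Step 5: ref 4 -> FAULT, evict 1, frames=[4,2]
Step 6: ref 2 -> HIT, frames=[4,2]
Step 7: ref 3 -> FAULT, evict 2, frames=[4,3]
At step 7: evicted page 2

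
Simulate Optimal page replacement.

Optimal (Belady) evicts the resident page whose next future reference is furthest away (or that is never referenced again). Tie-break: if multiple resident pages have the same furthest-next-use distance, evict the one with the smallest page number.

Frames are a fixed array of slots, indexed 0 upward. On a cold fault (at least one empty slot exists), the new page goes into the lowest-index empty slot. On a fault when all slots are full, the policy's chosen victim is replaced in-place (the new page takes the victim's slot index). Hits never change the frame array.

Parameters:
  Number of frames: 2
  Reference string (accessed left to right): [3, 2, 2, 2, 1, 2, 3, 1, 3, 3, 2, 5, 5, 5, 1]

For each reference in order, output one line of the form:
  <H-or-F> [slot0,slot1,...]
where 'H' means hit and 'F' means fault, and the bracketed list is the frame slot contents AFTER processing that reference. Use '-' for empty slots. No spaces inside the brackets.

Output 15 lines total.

F [3,-]
F [3,2]
H [3,2]
H [3,2]
F [1,2]
H [1,2]
F [1,3]
H [1,3]
H [1,3]
H [1,3]
F [1,2]
F [1,5]
H [1,5]
H [1,5]
H [1,5]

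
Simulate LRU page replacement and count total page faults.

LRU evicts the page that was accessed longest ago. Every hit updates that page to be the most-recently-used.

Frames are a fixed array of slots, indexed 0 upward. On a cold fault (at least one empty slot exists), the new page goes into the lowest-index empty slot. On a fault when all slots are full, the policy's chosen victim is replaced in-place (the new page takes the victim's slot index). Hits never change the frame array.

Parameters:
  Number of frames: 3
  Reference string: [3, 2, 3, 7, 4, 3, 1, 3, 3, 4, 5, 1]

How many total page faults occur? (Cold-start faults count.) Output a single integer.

Step 0: ref 3 → FAULT, frames=[3,-,-]
Step 1: ref 2 → FAULT, frames=[3,2,-]
Step 2: ref 3 → HIT, frames=[3,2,-]
Step 3: ref 7 → FAULT, frames=[3,2,7]
Step 4: ref 4 → FAULT (evict 2), frames=[3,4,7]
Step 5: ref 3 → HIT, frames=[3,4,7]
Step 6: ref 1 → FAULT (evict 7), frames=[3,4,1]
Step 7: ref 3 → HIT, frames=[3,4,1]
Step 8: ref 3 → HIT, frames=[3,4,1]
Step 9: ref 4 → HIT, frames=[3,4,1]
Step 10: ref 5 → FAULT (evict 1), frames=[3,4,5]
Step 11: ref 1 → FAULT (evict 3), frames=[1,4,5]
Total faults: 7

Answer: 7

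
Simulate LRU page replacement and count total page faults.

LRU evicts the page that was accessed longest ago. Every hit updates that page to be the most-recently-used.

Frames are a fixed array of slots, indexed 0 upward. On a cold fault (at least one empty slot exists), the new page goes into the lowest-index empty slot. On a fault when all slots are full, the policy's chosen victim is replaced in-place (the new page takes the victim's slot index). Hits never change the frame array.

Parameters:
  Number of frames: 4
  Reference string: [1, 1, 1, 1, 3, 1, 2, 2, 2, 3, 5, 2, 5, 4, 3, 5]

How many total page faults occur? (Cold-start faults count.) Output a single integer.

Answer: 5

Derivation:
Step 0: ref 1 → FAULT, frames=[1,-,-,-]
Step 1: ref 1 → HIT, frames=[1,-,-,-]
Step 2: ref 1 → HIT, frames=[1,-,-,-]
Step 3: ref 1 → HIT, frames=[1,-,-,-]
Step 4: ref 3 → FAULT, frames=[1,3,-,-]
Step 5: ref 1 → HIT, frames=[1,3,-,-]
Step 6: ref 2 → FAULT, frames=[1,3,2,-]
Step 7: ref 2 → HIT, frames=[1,3,2,-]
Step 8: ref 2 → HIT, frames=[1,3,2,-]
Step 9: ref 3 → HIT, frames=[1,3,2,-]
Step 10: ref 5 → FAULT, frames=[1,3,2,5]
Step 11: ref 2 → HIT, frames=[1,3,2,5]
Step 12: ref 5 → HIT, frames=[1,3,2,5]
Step 13: ref 4 → FAULT (evict 1), frames=[4,3,2,5]
Step 14: ref 3 → HIT, frames=[4,3,2,5]
Step 15: ref 5 → HIT, frames=[4,3,2,5]
Total faults: 5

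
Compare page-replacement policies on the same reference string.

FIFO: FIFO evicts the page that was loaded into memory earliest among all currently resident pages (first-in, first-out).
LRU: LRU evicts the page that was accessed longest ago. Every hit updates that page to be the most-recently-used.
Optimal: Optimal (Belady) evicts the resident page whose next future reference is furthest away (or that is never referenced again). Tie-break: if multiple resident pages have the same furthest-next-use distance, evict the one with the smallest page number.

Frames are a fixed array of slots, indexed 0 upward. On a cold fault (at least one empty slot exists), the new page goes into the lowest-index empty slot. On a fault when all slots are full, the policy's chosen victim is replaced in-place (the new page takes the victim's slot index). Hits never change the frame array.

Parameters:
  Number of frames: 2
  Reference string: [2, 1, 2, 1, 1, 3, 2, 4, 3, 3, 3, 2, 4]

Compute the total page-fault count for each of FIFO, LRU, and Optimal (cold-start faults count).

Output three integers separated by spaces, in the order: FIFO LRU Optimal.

--- FIFO ---
  step 0: ref 2 -> FAULT, frames=[2,-] (faults so far: 1)
  step 1: ref 1 -> FAULT, frames=[2,1] (faults so far: 2)
  step 2: ref 2 -> HIT, frames=[2,1] (faults so far: 2)
  step 3: ref 1 -> HIT, frames=[2,1] (faults so far: 2)
  step 4: ref 1 -> HIT, frames=[2,1] (faults so far: 2)
  step 5: ref 3 -> FAULT, evict 2, frames=[3,1] (faults so far: 3)
  step 6: ref 2 -> FAULT, evict 1, frames=[3,2] (faults so far: 4)
  step 7: ref 4 -> FAULT, evict 3, frames=[4,2] (faults so far: 5)
  step 8: ref 3 -> FAULT, evict 2, frames=[4,3] (faults so far: 6)
  step 9: ref 3 -> HIT, frames=[4,3] (faults so far: 6)
  step 10: ref 3 -> HIT, frames=[4,3] (faults so far: 6)
  step 11: ref 2 -> FAULT, evict 4, frames=[2,3] (faults so far: 7)
  step 12: ref 4 -> FAULT, evict 3, frames=[2,4] (faults so far: 8)
  FIFO total faults: 8
--- LRU ---
  step 0: ref 2 -> FAULT, frames=[2,-] (faults so far: 1)
  step 1: ref 1 -> FAULT, frames=[2,1] (faults so far: 2)
  step 2: ref 2 -> HIT, frames=[2,1] (faults so far: 2)
  step 3: ref 1 -> HIT, frames=[2,1] (faults so far: 2)
  step 4: ref 1 -> HIT, frames=[2,1] (faults so far: 2)
  step 5: ref 3 -> FAULT, evict 2, frames=[3,1] (faults so far: 3)
  step 6: ref 2 -> FAULT, evict 1, frames=[3,2] (faults so far: 4)
  step 7: ref 4 -> FAULT, evict 3, frames=[4,2] (faults so far: 5)
  step 8: ref 3 -> FAULT, evict 2, frames=[4,3] (faults so far: 6)
  step 9: ref 3 -> HIT, frames=[4,3] (faults so far: 6)
  step 10: ref 3 -> HIT, frames=[4,3] (faults so far: 6)
  step 11: ref 2 -> FAULT, evict 4, frames=[2,3] (faults so far: 7)
  step 12: ref 4 -> FAULT, evict 3, frames=[2,4] (faults so far: 8)
  LRU total faults: 8
--- Optimal ---
  step 0: ref 2 -> FAULT, frames=[2,-] (faults so far: 1)
  step 1: ref 1 -> FAULT, frames=[2,1] (faults so far: 2)
  step 2: ref 2 -> HIT, frames=[2,1] (faults so far: 2)
  step 3: ref 1 -> HIT, frames=[2,1] (faults so far: 2)
  step 4: ref 1 -> HIT, frames=[2,1] (faults so far: 2)
  step 5: ref 3 -> FAULT, evict 1, frames=[2,3] (faults so far: 3)
  step 6: ref 2 -> HIT, frames=[2,3] (faults so far: 3)
  step 7: ref 4 -> FAULT, evict 2, frames=[4,3] (faults so far: 4)
  step 8: ref 3 -> HIT, frames=[4,3] (faults so far: 4)
  step 9: ref 3 -> HIT, frames=[4,3] (faults so far: 4)
  step 10: ref 3 -> HIT, frames=[4,3] (faults so far: 4)
  step 11: ref 2 -> FAULT, evict 3, frames=[4,2] (faults so far: 5)
  step 12: ref 4 -> HIT, frames=[4,2] (faults so far: 5)
  Optimal total faults: 5

Answer: 8 8 5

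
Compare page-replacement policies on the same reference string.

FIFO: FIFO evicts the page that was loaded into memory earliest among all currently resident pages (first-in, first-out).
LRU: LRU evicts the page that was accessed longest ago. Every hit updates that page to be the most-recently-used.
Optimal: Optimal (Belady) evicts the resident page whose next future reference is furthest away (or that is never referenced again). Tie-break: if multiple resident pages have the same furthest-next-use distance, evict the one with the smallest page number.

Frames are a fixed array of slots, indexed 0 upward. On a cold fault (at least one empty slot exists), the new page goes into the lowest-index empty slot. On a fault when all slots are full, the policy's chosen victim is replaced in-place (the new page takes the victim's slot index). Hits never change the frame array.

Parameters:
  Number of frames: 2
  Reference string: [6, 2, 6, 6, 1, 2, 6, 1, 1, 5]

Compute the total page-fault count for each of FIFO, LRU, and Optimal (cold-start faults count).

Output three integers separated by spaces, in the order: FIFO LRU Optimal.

--- FIFO ---
  step 0: ref 6 -> FAULT, frames=[6,-] (faults so far: 1)
  step 1: ref 2 -> FAULT, frames=[6,2] (faults so far: 2)
  step 2: ref 6 -> HIT, frames=[6,2] (faults so far: 2)
  step 3: ref 6 -> HIT, frames=[6,2] (faults so far: 2)
  step 4: ref 1 -> FAULT, evict 6, frames=[1,2] (faults so far: 3)
  step 5: ref 2 -> HIT, frames=[1,2] (faults so far: 3)
  step 6: ref 6 -> FAULT, evict 2, frames=[1,6] (faults so far: 4)
  step 7: ref 1 -> HIT, frames=[1,6] (faults so far: 4)
  step 8: ref 1 -> HIT, frames=[1,6] (faults so far: 4)
  step 9: ref 5 -> FAULT, evict 1, frames=[5,6] (faults so far: 5)
  FIFO total faults: 5
--- LRU ---
  step 0: ref 6 -> FAULT, frames=[6,-] (faults so far: 1)
  step 1: ref 2 -> FAULT, frames=[6,2] (faults so far: 2)
  step 2: ref 6 -> HIT, frames=[6,2] (faults so far: 2)
  step 3: ref 6 -> HIT, frames=[6,2] (faults so far: 2)
  step 4: ref 1 -> FAULT, evict 2, frames=[6,1] (faults so far: 3)
  step 5: ref 2 -> FAULT, evict 6, frames=[2,1] (faults so far: 4)
  step 6: ref 6 -> FAULT, evict 1, frames=[2,6] (faults so far: 5)
  step 7: ref 1 -> FAULT, evict 2, frames=[1,6] (faults so far: 6)
  step 8: ref 1 -> HIT, frames=[1,6] (faults so far: 6)
  step 9: ref 5 -> FAULT, evict 6, frames=[1,5] (faults so far: 7)
  LRU total faults: 7
--- Optimal ---
  step 0: ref 6 -> FAULT, frames=[6,-] (faults so far: 1)
  step 1: ref 2 -> FAULT, frames=[6,2] (faults so far: 2)
  step 2: ref 6 -> HIT, frames=[6,2] (faults so far: 2)
  step 3: ref 6 -> HIT, frames=[6,2] (faults so far: 2)
  step 4: ref 1 -> FAULT, evict 6, frames=[1,2] (faults so far: 3)
  step 5: ref 2 -> HIT, frames=[1,2] (faults so far: 3)
  step 6: ref 6 -> FAULT, evict 2, frames=[1,6] (faults so far: 4)
  step 7: ref 1 -> HIT, frames=[1,6] (faults so far: 4)
  step 8: ref 1 -> HIT, frames=[1,6] (faults so far: 4)
  step 9: ref 5 -> FAULT, evict 1, frames=[5,6] (faults so far: 5)
  Optimal total faults: 5

Answer: 5 7 5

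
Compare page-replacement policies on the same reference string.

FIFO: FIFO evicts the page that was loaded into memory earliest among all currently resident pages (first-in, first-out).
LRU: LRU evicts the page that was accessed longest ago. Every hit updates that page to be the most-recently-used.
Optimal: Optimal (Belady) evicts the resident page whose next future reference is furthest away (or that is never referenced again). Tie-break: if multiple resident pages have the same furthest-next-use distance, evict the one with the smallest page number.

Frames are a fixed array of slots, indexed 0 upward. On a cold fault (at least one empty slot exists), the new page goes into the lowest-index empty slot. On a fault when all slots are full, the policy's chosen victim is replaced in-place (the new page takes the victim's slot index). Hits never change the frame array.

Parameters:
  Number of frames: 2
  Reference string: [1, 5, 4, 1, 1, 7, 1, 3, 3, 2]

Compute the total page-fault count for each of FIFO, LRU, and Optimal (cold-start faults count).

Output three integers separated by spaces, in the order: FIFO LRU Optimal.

--- FIFO ---
  step 0: ref 1 -> FAULT, frames=[1,-] (faults so far: 1)
  step 1: ref 5 -> FAULT, frames=[1,5] (faults so far: 2)
  step 2: ref 4 -> FAULT, evict 1, frames=[4,5] (faults so far: 3)
  step 3: ref 1 -> FAULT, evict 5, frames=[4,1] (faults so far: 4)
  step 4: ref 1 -> HIT, frames=[4,1] (faults so far: 4)
  step 5: ref 7 -> FAULT, evict 4, frames=[7,1] (faults so far: 5)
  step 6: ref 1 -> HIT, frames=[7,1] (faults so far: 5)
  step 7: ref 3 -> FAULT, evict 1, frames=[7,3] (faults so far: 6)
  step 8: ref 3 -> HIT, frames=[7,3] (faults so far: 6)
  step 9: ref 2 -> FAULT, evict 7, frames=[2,3] (faults so far: 7)
  FIFO total faults: 7
--- LRU ---
  step 0: ref 1 -> FAULT, frames=[1,-] (faults so far: 1)
  step 1: ref 5 -> FAULT, frames=[1,5] (faults so far: 2)
  step 2: ref 4 -> FAULT, evict 1, frames=[4,5] (faults so far: 3)
  step 3: ref 1 -> FAULT, evict 5, frames=[4,1] (faults so far: 4)
  step 4: ref 1 -> HIT, frames=[4,1] (faults so far: 4)
  step 5: ref 7 -> FAULT, evict 4, frames=[7,1] (faults so far: 5)
  step 6: ref 1 -> HIT, frames=[7,1] (faults so far: 5)
  step 7: ref 3 -> FAULT, evict 7, frames=[3,1] (faults so far: 6)
  step 8: ref 3 -> HIT, frames=[3,1] (faults so far: 6)
  step 9: ref 2 -> FAULT, evict 1, frames=[3,2] (faults so far: 7)
  LRU total faults: 7
--- Optimal ---
  step 0: ref 1 -> FAULT, frames=[1,-] (faults so far: 1)
  step 1: ref 5 -> FAULT, frames=[1,5] (faults so far: 2)
  step 2: ref 4 -> FAULT, evict 5, frames=[1,4] (faults so far: 3)
  step 3: ref 1 -> HIT, frames=[1,4] (faults so far: 3)
  step 4: ref 1 -> HIT, frames=[1,4] (faults so far: 3)
  step 5: ref 7 -> FAULT, evict 4, frames=[1,7] (faults so far: 4)
  step 6: ref 1 -> HIT, frames=[1,7] (faults so far: 4)
  step 7: ref 3 -> FAULT, evict 1, frames=[3,7] (faults so far: 5)
  step 8: ref 3 -> HIT, frames=[3,7] (faults so far: 5)
  step 9: ref 2 -> FAULT, evict 3, frames=[2,7] (faults so far: 6)
  Optimal total faults: 6

Answer: 7 7 6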